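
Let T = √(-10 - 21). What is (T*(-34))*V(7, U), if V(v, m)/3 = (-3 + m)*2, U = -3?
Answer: 1224*I*√31 ≈ 6814.9*I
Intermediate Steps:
T = I*√31 (T = √(-31) = I*√31 ≈ 5.5678*I)
V(v, m) = -18 + 6*m (V(v, m) = 3*((-3 + m)*2) = 3*(-6 + 2*m) = -18 + 6*m)
(T*(-34))*V(7, U) = ((I*√31)*(-34))*(-18 + 6*(-3)) = (-34*I*√31)*(-18 - 18) = -34*I*√31*(-36) = 1224*I*√31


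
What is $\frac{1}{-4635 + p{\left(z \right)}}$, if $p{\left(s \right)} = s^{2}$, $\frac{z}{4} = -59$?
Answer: $\frac{1}{51061} \approx 1.9584 \cdot 10^{-5}$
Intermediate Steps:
$z = -236$ ($z = 4 \left(-59\right) = -236$)
$\frac{1}{-4635 + p{\left(z \right)}} = \frac{1}{-4635 + \left(-236\right)^{2}} = \frac{1}{-4635 + 55696} = \frac{1}{51061}$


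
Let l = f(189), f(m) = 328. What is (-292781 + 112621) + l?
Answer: -179832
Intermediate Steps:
l = 328
(-292781 + 112621) + l = (-292781 + 112621) + 328 = -180160 + 328 = -179832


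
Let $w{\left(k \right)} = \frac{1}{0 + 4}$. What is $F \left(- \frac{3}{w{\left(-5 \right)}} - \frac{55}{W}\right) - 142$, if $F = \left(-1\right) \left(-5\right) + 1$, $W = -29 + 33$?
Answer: $- \frac{593}{2} \approx -296.5$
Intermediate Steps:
$w{\left(k \right)} = \frac{1}{4}$
$W = 4$
$F = 6$ ($F = 5 + 1 = 6$)
$F \left(- \frac{3}{w{\left(-5 \right)}} - \frac{55}{W}\right) - 142 = 6 \left(- 3 \frac{1}{\frac{1}{4}} - \frac{55}{4}\right) - 142 = 6 \left(\left(-3\right) 4 - \frac{55}{4}\right) - 142 = 6 \left(-12 - \frac{55}{4}\right) - 142 = 6 \left(- \frac{103}{4}\right) - 142 = - \frac{309}{2} - 142 = - \frac{593}{2}$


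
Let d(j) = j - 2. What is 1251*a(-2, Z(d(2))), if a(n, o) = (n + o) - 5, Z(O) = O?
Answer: -8757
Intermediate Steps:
d(j) = -2 + j
a(n, o) = -5 + n + o
1251*a(-2, Z(d(2))) = 1251*(-5 - 2 + (-2 + 2)) = 1251*(-5 - 2 + 0) = 1251*(-7) = -8757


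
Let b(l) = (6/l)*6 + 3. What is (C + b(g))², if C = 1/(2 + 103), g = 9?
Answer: 541696/11025 ≈ 49.133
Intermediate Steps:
C = 1/105 ≈ 0.0095238
b(l) = 3 + 36/l (b(l) = 36/l + 3 = 3 + 36/l)
(C + b(g))² = (1/105 + (3 + 36/9))² = (1/105 + (3 + 36*(⅑)))² = (1/105 + (3 + 4))² = (1/105 + 7)² = (736/105)² = 541696/11025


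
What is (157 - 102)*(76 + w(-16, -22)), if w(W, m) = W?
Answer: 3300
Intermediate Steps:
(157 - 102)*(76 + w(-16, -22)) = (157 - 102)*(76 - 16) = 55*60 = 3300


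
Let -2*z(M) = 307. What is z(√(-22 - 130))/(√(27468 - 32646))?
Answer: 307*I*√5178/10356 ≈ 2.1332*I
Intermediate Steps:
z(M) = -307/2 (z(M) = -½*307 = -307/2)
z(√(-22 - 130))/(√(27468 - 32646)) = -307/(2*√(27468 - 32646)) = -307*(-I*√5178/5178)/2 = -(-307)*I*√5178/10356 = 307*I*√5178/10356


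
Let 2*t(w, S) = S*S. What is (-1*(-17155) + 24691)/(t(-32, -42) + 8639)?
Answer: 41846/9521 ≈ 4.3951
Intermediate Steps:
t(w, S) = S**2/2 (t(w, S) = (S*S)/2 = S**2/2)
(-1*(-17155) + 24691)/(t(-32, -42) + 8639) = (-1*(-17155) + 24691)/((1/2)*(-42)**2 + 8639) = (17155 + 24691)/((1/2)*1764 + 8639) = 41846/(882 + 8639) = 41846/9521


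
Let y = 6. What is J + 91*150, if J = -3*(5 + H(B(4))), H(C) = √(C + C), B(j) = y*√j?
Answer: 13635 - 6*√6 ≈ 13620.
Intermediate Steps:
B(j) = 6*√j
H(C) = √2*√C (H(C) = √(2*C) = √2*√C)
J = -15 - 6*√6 (J = -3*(5 + √2*√(6*√4)) = -3*(5 + √2*√(6*2)) = -3*(5 + √2*√12) = -3*(5 + √2*(2*√3)) = -3*(5 + 2*√6) = -15 - 6*√6 ≈ -29.697)
J + 91*150 = (-15 - 6*√6) + 91*150 = (-15 - 6*√6) + 13650 = 13635 - 6*√6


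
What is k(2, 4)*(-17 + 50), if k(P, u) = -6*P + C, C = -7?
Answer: -627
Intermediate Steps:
k(P, u) = -7 - 6*P (k(P, u) = -6*P - 7 = -7 - 6*P)
k(2, 4)*(-17 + 50) = (-7 - 6*2)*(-17 + 50) = (-7 - 12)*33 = -19*33 = -627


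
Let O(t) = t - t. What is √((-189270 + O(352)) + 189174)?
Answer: 4*I*√6 ≈ 9.798*I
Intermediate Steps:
O(t) = 0
√((-189270 + O(352)) + 189174) = √((-189270 + 0) + 189174) = √(-189270 + 189174) = √(-96) = 4*I*√6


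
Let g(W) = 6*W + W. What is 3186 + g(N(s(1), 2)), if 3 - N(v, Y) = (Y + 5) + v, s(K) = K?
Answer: 3151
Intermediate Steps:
N(v, Y) = -2 - Y - v (N(v, Y) = 3 - ((Y + 5) + v) = 3 - ((5 + Y) + v) = 3 - (5 + Y + v) = 3 + (-5 - Y - v) = -2 - Y - v)
g(W) = 7*W
3186 + g(N(s(1), 2)) = 3186 + 7*(-2 - 1*2 - 1*1) = 3186 + 7*(-2 - 2 - 1) = 3186 + 7*(-5) = 3186 - 35 = 3151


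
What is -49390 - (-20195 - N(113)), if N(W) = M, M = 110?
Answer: -29085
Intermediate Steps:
N(W) = 110
-49390 - (-20195 - N(113)) = -49390 - (-20195 - 1*110) = -49390 - (-20195 - 110) = -49390 - 1*(-20305) = -49390 + 20305 = -29085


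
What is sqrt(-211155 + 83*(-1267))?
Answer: 2*I*sqrt(79079) ≈ 562.42*I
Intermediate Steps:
sqrt(-211155 + 83*(-1267)) = sqrt(-211155 - 105161) = sqrt(-316316) = 2*I*sqrt(79079)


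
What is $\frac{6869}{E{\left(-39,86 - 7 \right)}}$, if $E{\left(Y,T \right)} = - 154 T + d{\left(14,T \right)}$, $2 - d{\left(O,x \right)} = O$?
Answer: $- \frac{6869}{12178} \approx -0.56405$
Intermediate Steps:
$d{\left(O,x \right)} = 2 - O$
$E{\left(Y,T \right)} = -12 - 154 T$ ($E{\left(Y,T \right)} = - 154 T + \left(2 - 14\right) = - 154 T - 12 = -12 - 154 T$)
$\frac{6869}{E{\left(-39,86 - 7 \right)}} = \frac{6869}{-12 - 154 \left(86 - 7\right)} = \frac{6869}{-12 - 12166} = \frac{6869}{-12178} = 6869 \left(- \frac{1}{12178}\right) = - \frac{6869}{12178}$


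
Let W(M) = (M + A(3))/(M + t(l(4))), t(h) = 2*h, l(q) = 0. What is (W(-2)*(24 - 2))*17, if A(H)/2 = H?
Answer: -748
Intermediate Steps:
A(H) = 2*H
W(M) = (6 + M)/M (W(M) = (M + 2*3)/(M + 2*0) = (M + 6)/(M + 0) = (6 + M)/M)
(W(-2)*(24 - 2))*17 = (((6 - 2)/(-2))*(24 - 2))*17 = (-1/2*4*22)*17 = -2*22*17 = -44*17 = -748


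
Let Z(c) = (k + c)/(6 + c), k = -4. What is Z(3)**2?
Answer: 1/81 ≈ 0.012346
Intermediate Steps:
Z(c) = (-4 + c)/(6 + c)
Z(3)**2 = ((-4 + 3)/(6 + 3))**2 = (-1/9)**2 = 1/81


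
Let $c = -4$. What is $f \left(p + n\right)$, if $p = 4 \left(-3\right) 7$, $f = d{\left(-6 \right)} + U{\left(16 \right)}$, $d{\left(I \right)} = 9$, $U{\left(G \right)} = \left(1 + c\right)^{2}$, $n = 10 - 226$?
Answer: $-5400$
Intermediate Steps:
$n = -216$
$U{\left(G \right)} = 9$ ($U{\left(G \right)} = \left(1 - 4\right)^{2} = \left(-3\right)^{2} = 9$)
$f = 18$ ($f = 9 + 9 = 18$)
$p = -84$ ($p = \left(-12\right) 7 = -84$)
$f \left(p + n\right) = 18 \left(-84 - 216\right) = 18 \left(-300\right) = -5400$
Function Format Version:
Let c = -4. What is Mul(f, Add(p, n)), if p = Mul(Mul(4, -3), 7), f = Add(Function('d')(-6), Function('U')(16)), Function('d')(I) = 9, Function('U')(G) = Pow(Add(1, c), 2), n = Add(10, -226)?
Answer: -5400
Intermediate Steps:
n = -216
Function('U')(G) = 9 (Function('U')(G) = Pow(Add(1, -4), 2) = Pow(-3, 2) = 9)
f = 18 (f = Add(9, 9) = 18)
p = -84 (p = Mul(-12, 7) = -84)
Mul(f, Add(p, n)) = Mul(18, Add(-84, -216)) = Mul(18, -300) = -5400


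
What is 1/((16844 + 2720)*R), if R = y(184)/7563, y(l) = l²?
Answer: 7563/662358784 ≈ 1.1418e-5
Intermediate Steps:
R = 33856/7563 (R = 184²/7563 = 33856*(1/7563) = 33856/7563 ≈ 4.4765)
1/((16844 + 2720)*R) = 1/((16844 + 2720)*(33856/7563)) = (7563/33856)/19564 = (1/19564)*(7563/33856) = 7563/662358784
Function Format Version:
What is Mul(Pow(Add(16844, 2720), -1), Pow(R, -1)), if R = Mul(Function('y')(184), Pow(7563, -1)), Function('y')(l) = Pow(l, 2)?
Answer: Rational(7563, 662358784) ≈ 1.1418e-5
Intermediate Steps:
R = Rational(33856, 7563) (R = Mul(Pow(184, 2), Pow(7563, -1)) = Mul(33856, Rational(1, 7563)) = Rational(33856, 7563) ≈ 4.4765)
Mul(Pow(Add(16844, 2720), -1), Pow(R, -1)) = Mul(Pow(Add(16844, 2720), -1), Pow(Rational(33856, 7563), -1)) = Mul(Pow(19564, -1), Rational(7563, 33856)) = Mul(Rational(1, 19564), Rational(7563, 33856)) = Rational(7563, 662358784)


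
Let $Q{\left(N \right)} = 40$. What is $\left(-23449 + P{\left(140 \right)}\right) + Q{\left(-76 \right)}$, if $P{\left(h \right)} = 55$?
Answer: $-23354$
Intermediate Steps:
$\left(-23449 + P{\left(140 \right)}\right) + Q{\left(-76 \right)} = \left(-23449 + 55\right) + 40 = -23394 + 40 = -23354$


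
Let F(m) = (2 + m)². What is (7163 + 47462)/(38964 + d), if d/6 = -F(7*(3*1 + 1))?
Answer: 54625/33564 ≈ 1.6275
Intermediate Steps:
d = -5400 (d = 6*(-(2 + 7*(3*1 + 1))²) = 6*(-(2 + 7*(3 + 1))²) = 6*(-(2 + 7*4)²) = 6*(-(2 + 28)²) = 6*(-1*30²) = 6*(-1*900) = 6*(-900) = -5400)
(7163 + 47462)/(38964 + d) = (7163 + 47462)/(38964 - 5400) = 54625/33564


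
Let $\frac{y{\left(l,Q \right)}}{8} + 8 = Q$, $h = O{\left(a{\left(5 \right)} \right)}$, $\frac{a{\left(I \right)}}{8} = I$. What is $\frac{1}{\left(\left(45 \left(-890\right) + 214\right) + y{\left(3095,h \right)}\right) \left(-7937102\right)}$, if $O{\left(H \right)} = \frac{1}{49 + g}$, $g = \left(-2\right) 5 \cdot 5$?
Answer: $\frac{1}{316753866616} \approx 3.157 \cdot 10^{-12}$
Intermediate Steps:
$g = -50$ ($g = \left(-10\right) 5 = -50$)
$a{\left(I \right)} = 8 I$
$O{\left(H \right)} = -1$ ($O{\left(H \right)} = \frac{1}{49 - 50} = \frac{1}{-1} = -1$)
$h = -1$
$y{\left(l,Q \right)} = -64 + 8 Q$
$\frac{1}{\left(\left(45 \left(-890\right) + 214\right) + y{\left(3095,h \right)}\right) \left(-7937102\right)} = \frac{1}{\left(\left(45 \left(-890\right) + 214\right) + \left(-64 + 8 \left(-1\right)\right)\right) \left(-7937102\right)} = \frac{1}{\left(-40050 + 214\right) - 72} \left(- \frac{1}{7937102}\right) = \frac{1}{-39836 - 72} \left(- \frac{1}{7937102}\right) = \frac{1}{-39908} \left(- \frac{1}{7937102}\right) = \left(- \frac{1}{39908}\right) \left(- \frac{1}{7937102}\right) = \frac{1}{316753866616}$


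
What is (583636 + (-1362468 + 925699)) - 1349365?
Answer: -1202498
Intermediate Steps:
(583636 + (-1362468 + 925699)) - 1349365 = (583636 - 436769) - 1349365 = 146867 - 1349365 = -1202498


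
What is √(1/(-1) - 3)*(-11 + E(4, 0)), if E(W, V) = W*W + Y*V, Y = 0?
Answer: 10*I ≈ 10.0*I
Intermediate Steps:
E(W, V) = W² (E(W, V) = W*W + 0*V = W² + 0 = W²)
√(1/(-1) - 3)*(-11 + E(4, 0)) = √(1/(-1) - 3)*(-11 + 4²) = √(1*(-1) - 3)*(-11 + 16) = √(-1 - 3)*5 = √(-4)*5 = (2*I)*5 = 10*I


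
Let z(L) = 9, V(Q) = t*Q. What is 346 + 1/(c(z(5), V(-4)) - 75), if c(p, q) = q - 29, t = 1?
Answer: 37367/108 ≈ 345.99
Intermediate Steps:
V(Q) = Q (V(Q) = 1*Q = Q)
c(p, q) = -29 + q
346 + 1/(c(z(5), V(-4)) - 75) = 346 + 1/((-29 - 4) - 75) = 346 + 1/(-33 - 75) = 346 + 1/(-108) = 346 - 1/108 = 37367/108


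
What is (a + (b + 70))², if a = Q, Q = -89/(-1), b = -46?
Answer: 12769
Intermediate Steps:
Q = 89 (Q = -89*(-1) = 89)
a = 89
(a + (b + 70))² = (89 + (-46 + 70))² = (89 + 24)² = 113² = 12769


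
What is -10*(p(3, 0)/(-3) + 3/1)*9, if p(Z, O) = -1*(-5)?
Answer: -120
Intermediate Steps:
p(Z, O) = 5
-10*(p(3, 0)/(-3) + 3/1)*9 = -10*(5/(-3) + 3/1)*9 = -10*(5*(-⅓) + 3*1)*9 = -10*(-5/3 + 3)*9 = -10*4/3*9 = -40/3*9 = -120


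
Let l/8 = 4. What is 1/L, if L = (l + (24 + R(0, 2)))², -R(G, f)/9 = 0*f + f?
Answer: 1/1444 ≈ 0.00069252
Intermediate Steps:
l = 32 (l = 8*4 = 32)
R(G, f) = -9*f (R(G, f) = -9*(0*f + f) = -9*(0 + f) = -9*f)
L = 1444 (L = (32 + (24 - 9*2))² = (32 + (24 - 18))² = (32 + 6)² = 38² = 1444)
1/L = 1/1444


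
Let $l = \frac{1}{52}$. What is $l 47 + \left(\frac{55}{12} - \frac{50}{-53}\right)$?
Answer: $\frac{13292}{2067} \approx 6.4306$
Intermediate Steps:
$l = \frac{1}{52} \approx 0.019231$
$l 47 + \left(\frac{55}{12} - \frac{50}{-53}\right) = \frac{1}{52} \cdot 47 + \left(\frac{55}{12} - \frac{50}{-53}\right) = \frac{47}{52} + \left(55 \cdot \frac{1}{12} - - \frac{50}{53}\right) = \frac{47}{52} + \left(\frac{55}{12} + \frac{50}{53}\right) = \frac{47}{52} + \frac{3515}{636} = \frac{13292}{2067}$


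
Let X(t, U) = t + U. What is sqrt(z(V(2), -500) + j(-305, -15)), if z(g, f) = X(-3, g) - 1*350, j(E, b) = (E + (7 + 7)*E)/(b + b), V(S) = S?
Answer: I*sqrt(794)/2 ≈ 14.089*I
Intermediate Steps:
X(t, U) = U + t
j(E, b) = 15*E/(2*b) (j(E, b) = (E + 14*E)/((2*b)) = (15*E)*(1/(2*b)) = 15*E/(2*b))
z(g, f) = -353 + g (z(g, f) = (g - 3) - 1*350 = (-3 + g) - 350 = -353 + g)
sqrt(z(V(2), -500) + j(-305, -15)) = sqrt((-353 + 2) + (15/2)*(-305)/(-15)) = sqrt(-351 + (15/2)*(-305)*(-1/15)) = sqrt(-351 + 305/2) = sqrt(-397/2) = I*sqrt(794)/2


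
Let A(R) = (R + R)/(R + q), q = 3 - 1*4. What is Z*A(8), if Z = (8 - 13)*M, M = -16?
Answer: 1280/7 ≈ 182.86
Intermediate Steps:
q = -1 (q = 3 - 4 = -1)
Z = 80 (Z = (8 - 13)*(-16) = -5*(-16) = 80)
A(R) = 2*R/(-1 + R) (A(R) = (R + R)/(R - 1) = (2*R)/(-1 + R) = 2*R/(-1 + R))
Z*A(8) = 80*(2*8/(-1 + 8)) = 80*(2*8/7) = 80*(2*8*(⅐)) = 80*(16/7) = 1280/7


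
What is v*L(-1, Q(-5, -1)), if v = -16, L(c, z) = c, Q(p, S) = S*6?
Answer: 16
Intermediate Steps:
Q(p, S) = 6*S
v*L(-1, Q(-5, -1)) = -16*(-1) = 16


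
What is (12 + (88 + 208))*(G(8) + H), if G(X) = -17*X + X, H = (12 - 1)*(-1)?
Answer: -42812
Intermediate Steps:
H = -11 (H = 11*(-1) = -11)
G(X) = -16*X
(12 + (88 + 208))*(G(8) + H) = (12 + (88 + 208))*(-16*8 - 11) = (12 + 296)*(-128 - 11) = 308*(-139) = -42812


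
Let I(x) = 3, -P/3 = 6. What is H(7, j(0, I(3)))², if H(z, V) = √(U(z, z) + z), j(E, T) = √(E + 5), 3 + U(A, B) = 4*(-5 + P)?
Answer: -88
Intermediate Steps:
P = -18 (P = -3*6 = -18)
U(A, B) = -95 (U(A, B) = -3 + 4*(-5 - 18) = -3 + 4*(-23) = -3 - 92 = -95)
j(E, T) = √(5 + E)
H(z, V) = √(-95 + z)
H(7, j(0, I(3)))² = (√(-95 + 7))² = (√(-88))² = (2*I*√22)² = -88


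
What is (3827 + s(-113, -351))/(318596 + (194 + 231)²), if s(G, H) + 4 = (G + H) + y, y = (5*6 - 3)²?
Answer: 4088/499221 ≈ 0.0081888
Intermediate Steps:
y = 729 (y = (30 - 3)² = 27² = 729)
s(G, H) = 725 + G + H (s(G, H) = -4 + ((G + H) + 729) = -4 + (729 + G + H) = 725 + G + H)
(3827 + s(-113, -351))/(318596 + (194 + 231)²) = (3827 + (725 - 113 - 351))/(318596 + (194 + 231)²) = (3827 + 261)/(318596 + 425²) = 4088/(318596 + 180625) = 4088/499221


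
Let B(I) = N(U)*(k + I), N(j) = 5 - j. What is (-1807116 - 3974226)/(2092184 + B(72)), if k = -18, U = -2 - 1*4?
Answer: -2890671/1046389 ≈ -2.7625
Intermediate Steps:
U = -6 (U = -2 - 4 = -6)
B(I) = -198 + 11*I (B(I) = (5 - 1*(-6))*(-18 + I) = (5 + 6)*(-18 + I) = 11*(-18 + I) = -198 + 11*I)
(-1807116 - 3974226)/(2092184 + B(72)) = (-1807116 - 3974226)/(2092184 + (-198 + 11*72)) = -5781342/(2092184 + (-198 + 792)) = -5781342/(2092184 + 594) = -5781342/2092778 = -5781342*1/2092778 = -2890671/1046389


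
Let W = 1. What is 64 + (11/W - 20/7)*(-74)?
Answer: -3770/7 ≈ -538.57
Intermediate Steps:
64 + (11/W - 20/7)*(-74) = 64 + (11/1 - 20/7)*(-74) = 64 + (11*1 - 20*1/7)*(-74) = 64 + (11 - 20/7)*(-74) = 64 + (57/7)*(-74) = 64 - 4218/7 = -3770/7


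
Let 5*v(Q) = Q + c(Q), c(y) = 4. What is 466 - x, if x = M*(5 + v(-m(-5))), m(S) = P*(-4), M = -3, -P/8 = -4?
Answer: 2801/5 ≈ 560.20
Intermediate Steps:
P = 32 (P = -8*(-4) = 32)
m(S) = -128 (m(S) = 32*(-4) = -128)
v(Q) = ⅘ + Q/5 (v(Q) = (Q + 4)/5 = (4 + Q)/5 = ⅘ + Q/5)
x = -471/5 (x = -3*(5 + (⅘ + (-1*(-128))/5)) = -3*(5 + (⅘ + (⅕)*128)) = -3*(5 + (⅘ + 128/5)) = -3*(5 + 132/5) = -3*157/5 = -471/5 ≈ -94.200)
466 - x = 466 - 1*(-471/5) = 466 + 471/5 = 2801/5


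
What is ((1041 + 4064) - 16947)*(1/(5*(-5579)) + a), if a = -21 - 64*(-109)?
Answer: -2297463151608/27895 ≈ -8.2361e+7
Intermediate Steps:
a = 6955 (a = -21 + 6976 = 6955)
((1041 + 4064) - 16947)*(1/(5*(-5579)) + a) = ((1041 + 4064) - 16947)*(1/(5*(-5579)) + 6955) = (5105 - 16947)*(1/(-27895) + 6955) = -11842*(-1/27895 + 6955) = -11842*194009724/27895 = -2297463151608/27895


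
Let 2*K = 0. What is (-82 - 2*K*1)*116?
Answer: -9512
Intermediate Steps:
K = 0 (K = (½)*0 = 0)
(-82 - 2*K*1)*116 = (-82 - 2*0*1)*116 = (-82 + 0*1)*116 = (-82 + 0)*116 = -82*116 = -9512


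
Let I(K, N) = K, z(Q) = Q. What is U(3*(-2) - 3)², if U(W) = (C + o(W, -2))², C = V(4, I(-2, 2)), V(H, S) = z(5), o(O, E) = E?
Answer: 81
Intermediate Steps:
V(H, S) = 5
C = 5
U(W) = 9 (U(W) = (5 - 2)² = 3² = 9)
U(3*(-2) - 3)² = 9² = 81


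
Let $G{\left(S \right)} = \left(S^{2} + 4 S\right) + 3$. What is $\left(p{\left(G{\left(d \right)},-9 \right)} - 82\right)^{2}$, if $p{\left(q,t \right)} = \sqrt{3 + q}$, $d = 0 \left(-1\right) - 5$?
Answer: $\left(82 - \sqrt{11}\right)^{2} \approx 6191.1$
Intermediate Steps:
$d = -5$ ($d = 0 - 5 = -5$)
$G{\left(S \right)} = 3 + S^{2} + 4 S$
$\left(p{\left(G{\left(d \right)},-9 \right)} - 82\right)^{2} = \left(\sqrt{3 + \left(3 + \left(-5\right)^{2} + 4 \left(-5\right)\right)} - 82\right)^{2} = \left(\sqrt{3 + \left(3 + 25 - 20\right)} - 82\right)^{2} = \left(\sqrt{3 + 8} - 82\right)^{2} = \left(\sqrt{11} - 82\right)^{2} = \left(-82 + \sqrt{11}\right)^{2}$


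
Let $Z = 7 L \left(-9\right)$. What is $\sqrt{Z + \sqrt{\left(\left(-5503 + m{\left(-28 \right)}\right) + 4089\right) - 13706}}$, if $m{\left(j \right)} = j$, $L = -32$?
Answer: $\sqrt{2016 + 2 i \sqrt{3787}} \approx 44.921 + 1.3699 i$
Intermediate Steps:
$Z = 2016$ ($Z = 7 \left(-32\right) \left(-9\right) = \left(-224\right) \left(-9\right) = 2016$)
$\sqrt{Z + \sqrt{\left(\left(-5503 + m{\left(-28 \right)}\right) + 4089\right) - 13706}} = \sqrt{2016 + \sqrt{\left(\left(-5503 - 28\right) + 4089\right) - 13706}} = \sqrt{2016 + \sqrt{\left(-5531 + 4089\right) - 13706}} = \sqrt{2016 + \sqrt{-1442 - 13706}} = \sqrt{2016 + \sqrt{-15148}} = \sqrt{2016 + 2 i \sqrt{3787}}$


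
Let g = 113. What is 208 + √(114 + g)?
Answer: 208 + √227 ≈ 223.07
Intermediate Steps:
208 + √(114 + g) = 208 + √(114 + 113) = 208 + √227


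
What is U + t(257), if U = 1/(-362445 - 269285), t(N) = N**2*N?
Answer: 10723359635889/631730 ≈ 1.6975e+7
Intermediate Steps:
t(N) = N**3
U = -1/631730 (U = 1/(-631730) = -1/631730 ≈ -1.5830e-6)
U + t(257) = -1/631730 + 257**3 = -1/631730 + 16974593 = 10723359635889/631730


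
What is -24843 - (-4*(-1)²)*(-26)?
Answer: -24947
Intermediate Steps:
-24843 - (-4*(-1)²)*(-26) = -24843 - (-4*1)*(-26) = -24843 - (-4)*(-26) = -24843 - 1*104 = -24843 - 104 = -24947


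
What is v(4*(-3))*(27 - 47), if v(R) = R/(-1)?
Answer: -240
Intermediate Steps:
v(R) = -R (v(R) = R*(-1) = -R)
v(4*(-3))*(27 - 47) = (-4*(-3))*(27 - 47) = -1*(-12)*(-20) = 12*(-20) = -240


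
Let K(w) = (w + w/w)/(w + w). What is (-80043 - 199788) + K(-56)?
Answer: -31341017/112 ≈ -2.7983e+5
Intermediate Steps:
K(w) = (1 + w)/(2*w) (K(w) = (w + 1)/((2*w)) = (1 + w)*(1/(2*w)) = (1 + w)/(2*w))
(-80043 - 199788) + K(-56) = (-80043 - 199788) + (½)*(1 - 56)/(-56) = -279831 + (½)*(-1/56)*(-55) = -279831 + 55/112 = -31341017/112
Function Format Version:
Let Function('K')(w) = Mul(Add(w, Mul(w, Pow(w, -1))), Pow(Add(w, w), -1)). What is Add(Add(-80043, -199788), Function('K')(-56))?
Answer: Rational(-31341017, 112) ≈ -2.7983e+5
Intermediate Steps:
Function('K')(w) = Mul(Rational(1, 2), Pow(w, -1), Add(1, w)) (Function('K')(w) = Mul(Add(w, 1), Pow(Mul(2, w), -1)) = Mul(Add(1, w), Mul(Rational(1, 2), Pow(w, -1))) = Mul(Rational(1, 2), Pow(w, -1), Add(1, w)))
Add(Add(-80043, -199788), Function('K')(-56)) = Add(Add(-80043, -199788), Mul(Rational(1, 2), Pow(-56, -1), Add(1, -56))) = Add(-279831, Mul(Rational(1, 2), Rational(-1, 56), -55)) = Add(-279831, Rational(55, 112)) = Rational(-31341017, 112)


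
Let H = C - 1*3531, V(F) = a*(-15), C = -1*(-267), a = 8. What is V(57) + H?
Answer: -3384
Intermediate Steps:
C = 267
V(F) = -120 (V(F) = 8*(-15) = -120)
H = -3264 (H = 267 - 1*3531 = 267 - 3531 = -3264)
V(57) + H = -120 - 3264 = -3384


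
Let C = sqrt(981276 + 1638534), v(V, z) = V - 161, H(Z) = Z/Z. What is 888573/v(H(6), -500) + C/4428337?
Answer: -888573/160 + 3*sqrt(291090)/4428337 ≈ -5553.6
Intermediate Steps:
H(Z) = 1
v(V, z) = -161 + V
C = 3*sqrt(291090) (C = sqrt(2619810) = 3*sqrt(291090) ≈ 1618.6)
888573/v(H(6), -500) + C/4428337 = 888573/(-161 + 1) + (3*sqrt(291090))/4428337 = 888573/(-160) + (3*sqrt(291090))*(1/4428337) = 888573*(-1/160) + 3*sqrt(291090)/4428337 = -888573/160 + 3*sqrt(291090)/4428337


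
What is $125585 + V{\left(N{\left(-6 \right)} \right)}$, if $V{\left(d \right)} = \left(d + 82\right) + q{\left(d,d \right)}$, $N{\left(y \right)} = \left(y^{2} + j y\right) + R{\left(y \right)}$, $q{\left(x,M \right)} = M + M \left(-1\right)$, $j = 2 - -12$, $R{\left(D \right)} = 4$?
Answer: $125623$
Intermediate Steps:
$j = 14$ ($j = 2 + 12 = 14$)
$q{\left(x,M \right)} = 0$ ($q{\left(x,M \right)} = M - M = 0$)
$N{\left(y \right)} = 4 + y^{2} + 14 y$ ($N{\left(y \right)} = \left(y^{2} + 14 y\right) + 4 = 4 + y^{2} + 14 y$)
$V{\left(d \right)} = 82 + d$ ($V{\left(d \right)} = \left(d + 82\right) + 0 = \left(82 + d\right) + 0 = 82 + d$)
$125585 + V{\left(N{\left(-6 \right)} \right)} = 125585 + \left(82 + \left(4 + \left(-6\right)^{2} + 14 \left(-6\right)\right)\right) = 125585 + \left(82 + \left(4 + 36 - 84\right)\right) = 125585 + \left(82 - 44\right) = 125585 + 38 = 125623$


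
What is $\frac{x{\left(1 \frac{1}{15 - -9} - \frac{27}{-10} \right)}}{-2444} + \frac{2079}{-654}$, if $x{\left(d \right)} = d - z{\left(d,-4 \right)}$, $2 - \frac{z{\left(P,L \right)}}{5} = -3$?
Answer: $- \frac{101330381}{31967520} \approx -3.1698$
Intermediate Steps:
$z{\left(P,L \right)} = 25$ ($z{\left(P,L \right)} = 10 - -15 = 10 + 15 = 25$)
$x{\left(d \right)} = -25 + d$ ($x{\left(d \right)} = d - 25 = -25 + d$)
$\frac{x{\left(1 \frac{1}{15 - -9} - \frac{27}{-10} \right)}}{-2444} + \frac{2079}{-654} = \frac{-25 + \left(1 \frac{1}{15 - -9} - \frac{27}{-10}\right)}{-2444} + \frac{2079}{-654} = \left(-25 + \left(1 \frac{1}{15 + 9} - - \frac{27}{10}\right)\right) \left(- \frac{1}{2444}\right) + 2079 \left(- \frac{1}{654}\right) = \left(-25 + \left(1 \cdot \frac{1}{24} + \frac{27}{10}\right)\right) \left(- \frac{1}{2444}\right) - \frac{693}{218} = \left(-25 + \left(\frac{1}{24} + \frac{27}{10}\right)\right) \left(- \frac{1}{2444}\right) - \frac{693}{218} = \left(-25 + \frac{329}{120}\right) \left(- \frac{1}{2444}\right) - \frac{693}{218} = \left(- \frac{2671}{120}\right) \left(- \frac{1}{2444}\right) - \frac{693}{218} = \frac{2671}{293280} - \frac{693}{218} = - \frac{101330381}{31967520}$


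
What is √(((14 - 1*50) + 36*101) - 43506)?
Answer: 3*I*√4434 ≈ 199.76*I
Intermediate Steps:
√(((14 - 1*50) + 36*101) - 43506) = √(((14 - 50) + 3636) - 43506) = √((-36 + 3636) - 43506) = √(3600 - 43506) = √(-39906) = 3*I*√4434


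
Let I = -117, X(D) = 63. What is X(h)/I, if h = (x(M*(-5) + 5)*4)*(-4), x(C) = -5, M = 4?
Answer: -7/13 ≈ -0.53846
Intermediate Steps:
h = 80 (h = -5*4*(-4) = -20*(-4) = 80)
X(h)/I = 63/(-117) = 63*(-1/117) = -7/13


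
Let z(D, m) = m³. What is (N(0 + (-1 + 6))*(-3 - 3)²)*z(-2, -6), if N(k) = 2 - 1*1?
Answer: -7776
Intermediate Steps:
N(k) = 1 (N(k) = 2 - 1 = 1)
(N(0 + (-1 + 6))*(-3 - 3)²)*z(-2, -6) = (1*(-3 - 3)²)*(-6)³ = (1*(-6)²)*(-216) = (1*36)*(-216) = 36*(-216) = -7776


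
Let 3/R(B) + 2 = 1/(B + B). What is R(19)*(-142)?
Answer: 5396/25 ≈ 215.84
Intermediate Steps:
R(B) = 3/(-2 + 1/(2*B)) (R(B) = 3/(-2 + 1/(B + B)) = 3/(-2 + 1/(2*B)))
R(19)*(-142) = -6*19/(-1 + 4*19)*(-142) = -6*19/(-1 + 76)*(-142) = -6*19/75*(-142) = -6*19*1/75*(-142) = -38/25*(-142) = 5396/25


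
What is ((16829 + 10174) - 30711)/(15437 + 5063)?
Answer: -927/5125 ≈ -0.18088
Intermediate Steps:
((16829 + 10174) - 30711)/(15437 + 5063) = (27003 - 30711)/20500 = -3708*1/20500 = -927/5125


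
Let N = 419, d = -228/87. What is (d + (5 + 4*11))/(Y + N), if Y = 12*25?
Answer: 1345/20851 ≈ 0.064505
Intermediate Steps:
Y = 300
d = -76/29 (d = -228*1/87 = -76/29 ≈ -2.6207)
(d + (5 + 4*11))/(Y + N) = (-76/29 + (5 + 4*11))/(300 + 419) = (-76/29 + (5 + 44))/719 = (-76/29 + 49)*(1/719) = (1345/29)*(1/719) = 1345/20851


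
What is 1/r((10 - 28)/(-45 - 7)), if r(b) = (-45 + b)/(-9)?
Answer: 26/129 ≈ 0.20155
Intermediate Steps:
r(b) = 5 - b/9 (r(b) = (-45 + b)*(-⅑) = 5 - b/9)
1/r((10 - 28)/(-45 - 7)) = 1/(5 - (10 - 28)/(9*(-45 - 7))) = 1/(5 - (-2)/(-52)) = 1/(5 - (-2)*(-1)/52) = 1/(5 - ⅑*9/26) = 1/(5 - 1/26) = 1/(129/26) = 26/129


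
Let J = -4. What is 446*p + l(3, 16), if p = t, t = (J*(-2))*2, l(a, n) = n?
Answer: 7152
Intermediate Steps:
t = 16 (t = -4*(-2)*2 = 8*2 = 16)
p = 16
446*p + l(3, 16) = 446*16 + 16 = 7136 + 16 = 7152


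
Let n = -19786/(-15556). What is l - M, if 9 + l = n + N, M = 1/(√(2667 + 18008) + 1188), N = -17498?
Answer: -189352878651221/10816623482 + 5*√827/1390669 ≈ -17506.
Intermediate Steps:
n = 9893/7778 (n = -19786*(-1/15556) = 9893/7778 ≈ 1.2719)
M = 1/(1188 + 5*√827) (M = 1/(√20675 + 1188) = 1/(5*√827 + 1188) = 1/(1188 + 5*√827) ≈ 0.00075087)
l = -136159553/7778 (l = -9 + (9893/7778 - 17498) = -9 - 136089551/7778 = -136159553/7778 ≈ -17506.)
l - M = -136159553/7778 - (1188/1390669 - 5*√827/1390669) = -136159553/7778 + (-1188/1390669 + 5*√827/1390669) = -189352878651221/10816623482 + 5*√827/1390669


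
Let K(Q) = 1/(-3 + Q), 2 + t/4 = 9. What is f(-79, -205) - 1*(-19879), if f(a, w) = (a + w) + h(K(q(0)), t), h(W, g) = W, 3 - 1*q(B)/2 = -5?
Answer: 254736/13 ≈ 19595.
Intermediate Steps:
t = 28 (t = -8 + 4*9 = -8 + 36 = 28)
q(B) = 16 (q(B) = 6 - 2*(-5) = 6 + 10 = 16)
f(a, w) = 1/13 + a + w (f(a, w) = (a + w) + 1/(-3 + 16) = (a + w) + 1/13 = 1/13 + a + w)
f(-79, -205) - 1*(-19879) = (1/13 - 79 - 205) - 1*(-19879) = -3691/13 + 19879 = 254736/13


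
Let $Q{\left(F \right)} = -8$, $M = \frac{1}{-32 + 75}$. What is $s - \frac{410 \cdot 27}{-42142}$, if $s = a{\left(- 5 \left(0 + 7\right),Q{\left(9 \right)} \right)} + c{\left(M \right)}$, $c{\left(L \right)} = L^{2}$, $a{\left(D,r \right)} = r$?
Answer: $- \frac{301426946}{38960279} \approx -7.7368$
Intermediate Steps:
$M = \frac{1}{43} \approx 0.023256$
$s = - \frac{14791}{1849}$ ($s = -8 + \left(\frac{1}{43}\right)^{2} = -8 + \frac{1}{1849} = - \frac{14791}{1849} \approx -7.9995$)
$s - \frac{410 \cdot 27}{-42142} = - \frac{14791}{1849} - \frac{410 \cdot 27}{-42142} = - \frac{14791}{1849} - 11070 \left(- \frac{1}{42142}\right) = - \frac{14791}{1849} - - \frac{5535}{21071} = - \frac{14791}{1849} + \frac{5535}{21071} = - \frac{301426946}{38960279}$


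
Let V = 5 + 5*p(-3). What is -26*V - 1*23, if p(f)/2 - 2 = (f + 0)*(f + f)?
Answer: -5353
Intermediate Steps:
p(f) = 4 + 4*f² (p(f) = 4 + 2*((f + 0)*(f + f)) = 4 + 2*(f*(2*f)) = 4 + 2*(2*f²) = 4 + 4*f²)
V = 205 (V = 5 + 5*(4 + 4*(-3)²) = 5 + 5*(4 + 4*9) = 5 + 5*(4 + 36) = 5 + 5*40 = 5 + 200 = 205)
-26*V - 1*23 = -26*205 - 1*23 = -5330 - 23 = -5353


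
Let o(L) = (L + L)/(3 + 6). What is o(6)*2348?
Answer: 9392/3 ≈ 3130.7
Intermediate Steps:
o(L) = 2*L/9 (o(L) = (2*L)/9 = (2*L)*(⅑) = 2*L/9)
o(6)*2348 = ((2/9)*6)*2348 = (4/3)*2348 = 9392/3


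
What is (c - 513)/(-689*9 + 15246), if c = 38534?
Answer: 38021/9045 ≈ 4.2035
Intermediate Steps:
(c - 513)/(-689*9 + 15246) = (38534 - 513)/(-689*9 + 15246) = 38021/(-6201 + 15246) = 38021/9045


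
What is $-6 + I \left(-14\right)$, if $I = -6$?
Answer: $78$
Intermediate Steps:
$-6 + I \left(-14\right) = -6 - -84 = -6 + 84 = 78$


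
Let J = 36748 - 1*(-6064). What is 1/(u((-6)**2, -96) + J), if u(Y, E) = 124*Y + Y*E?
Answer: 1/43820 ≈ 2.2821e-5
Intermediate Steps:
J = 42812 (J = 36748 + 6064 = 42812)
u(Y, E) = 124*Y + E*Y
1/(u((-6)**2, -96) + J) = 1/((-6)**2*(124 - 96) + 42812) = 1/(36*28 + 42812) = 1/(1008 + 42812) = 1/43820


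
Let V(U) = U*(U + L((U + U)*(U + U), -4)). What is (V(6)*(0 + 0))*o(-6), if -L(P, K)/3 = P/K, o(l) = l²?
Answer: 0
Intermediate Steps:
L(P, K) = -3*P/K
V(U) = U*(U + 3*U²) (V(U) = U*(U - 3*(U + U)*(U + U)/(-4)) = U*(U - 3*(2*U)*(2*U)*(-¼)) = U*(U - 3*4*U²*(-¼)) = U*(U + 3*U²))
(V(6)*(0 + 0))*o(-6) = ((6²*(1 + 3*6))*(0 + 0))*(-6)² = ((36*(1 + 18))*0)*36 = ((36*19)*0)*36 = (684*0)*36 = 0*36 = 0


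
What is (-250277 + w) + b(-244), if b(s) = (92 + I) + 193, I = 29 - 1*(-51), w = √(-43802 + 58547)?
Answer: -249912 + √14745 ≈ -2.4979e+5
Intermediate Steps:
w = √14745 ≈ 121.43
I = 80 (I = 29 + 51 = 80)
b(s) = 365 (b(s) = (92 + 80) + 193 = 172 + 193 = 365)
(-250277 + w) + b(-244) = (-250277 + √14745) + 365 = -249912 + √14745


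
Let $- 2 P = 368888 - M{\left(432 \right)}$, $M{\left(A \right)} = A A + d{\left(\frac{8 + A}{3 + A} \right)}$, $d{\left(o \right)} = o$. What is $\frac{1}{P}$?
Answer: $- \frac{87}{7928440} \approx -1.0973 \cdot 10^{-5}$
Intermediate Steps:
$M{\left(A \right)} = A^{2} + \frac{8 + A}{3 + A}$ ($M{\left(A \right)} = A A + \frac{8 + A}{3 + A} = A^{2} + \frac{8 + A}{3 + A}$)
$P = - \frac{7928440}{87}$ ($P = - \frac{368888 - \frac{8 + 432 + 432^{2} \left(3 + 432\right)}{3 + 432}}{2} = - \frac{368888 - \frac{8 + 432 + 186624 \cdot 435}{435}}{2} = - \frac{368888 - \frac{8 + 432 + 81181440}{435}}{2} = - \frac{368888 - \frac{1}{435} \cdot 81181880}{2} = - \frac{368888 - \frac{16236376}{87}}{2} = \left(- \frac{1}{2}\right) \frac{15856880}{87} = - \frac{7928440}{87} \approx -91132.0$)
$\frac{1}{P} = \frac{1}{- \frac{7928440}{87}} = - \frac{87}{7928440}$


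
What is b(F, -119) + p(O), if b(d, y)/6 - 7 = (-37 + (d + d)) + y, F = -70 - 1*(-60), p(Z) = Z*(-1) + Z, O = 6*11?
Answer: -1014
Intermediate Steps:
O = 66
p(Z) = 0 (p(Z) = -Z + Z = 0)
F = -10 (F = -70 + 60 = -10)
b(d, y) = -180 + 6*y + 12*d (b(d, y) = 42 + 6*((-37 + (d + d)) + y) = 42 + 6*((-37 + 2*d) + y) = 42 + 6*(-37 + y + 2*d) = 42 + (-222 + 6*y + 12*d) = -180 + 6*y + 12*d)
b(F, -119) + p(O) = (-180 + 6*(-119) + 12*(-10)) + 0 = (-180 - 714 - 120) + 0 = -1014 + 0 = -1014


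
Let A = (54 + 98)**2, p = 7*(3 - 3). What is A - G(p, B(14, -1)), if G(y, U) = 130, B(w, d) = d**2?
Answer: 22974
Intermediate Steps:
p = 0 (p = 7*0 = 0)
A = 23104 (A = 152**2 = 23104)
A - G(p, B(14, -1)) = 23104 - 1*130 = 23104 - 130 = 22974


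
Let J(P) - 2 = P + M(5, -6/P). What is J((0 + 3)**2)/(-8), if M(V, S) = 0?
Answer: -11/8 ≈ -1.3750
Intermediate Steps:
J(P) = 2 + P (J(P) = 2 + (P + 0) = 2 + P)
J((0 + 3)**2)/(-8) = (2 + (0 + 3)**2)/(-8) = -(2 + 3**2)/8 = -(2 + 9)/8 = -1/8*11 = -11/8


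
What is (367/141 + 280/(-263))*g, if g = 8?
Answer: 456328/37083 ≈ 12.306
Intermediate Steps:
(367/141 + 280/(-263))*g = (367/141 + 280/(-263))*8 = (367*(1/141) + 280*(-1/263))*8 = (367/141 - 280/263)*8 = (57041/37083)*8 = 456328/37083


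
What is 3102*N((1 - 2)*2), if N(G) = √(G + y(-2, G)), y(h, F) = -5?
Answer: 3102*I*√7 ≈ 8207.1*I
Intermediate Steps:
N(G) = √(-5 + G) (N(G) = √(G - 5) = √(-5 + G))
3102*N((1 - 2)*2) = 3102*√(-5 + (1 - 2)*2) = 3102*√(-5 - 1*2) = 3102*√(-5 - 2) = 3102*√(-7) = 3102*(I*√7) = 3102*I*√7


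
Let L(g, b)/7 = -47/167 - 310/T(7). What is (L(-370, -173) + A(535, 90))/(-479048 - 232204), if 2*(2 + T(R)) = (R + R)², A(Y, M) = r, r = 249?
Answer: -1798997/5701396032 ≈ -0.00031554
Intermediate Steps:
A(Y, M) = 249
T(R) = -2 + 2*R² (T(R) = -2 + (R + R)²/2 = -2 + (2*R)²/2 = -2 + (4*R²)/2 = -2 + 2*R²)
L(g, b) = -196987/8016 (L(g, b) = 7*(-47/167 - 310/(-2 + 2*7²)) = 7*(-47*1/167 - 310/(-2 + 2*49)) = 7*(-47/167 - 310/(-2 + 98)) = 7*(-47/167 - 310/96) = 7*(-47/167 - 310*1/96) = 7*(-47/167 - 155/48) = 7*(-28141/8016) = -196987/8016)
(L(-370, -173) + A(535, 90))/(-479048 - 232204) = (-196987/8016 + 249)/(-479048 - 232204) = (1798997/8016)/(-711252) = (1798997/8016)*(-1/711252) = -1798997/5701396032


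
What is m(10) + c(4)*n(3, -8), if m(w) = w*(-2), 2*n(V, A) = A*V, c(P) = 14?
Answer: -188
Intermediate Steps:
n(V, A) = A*V/2 (n(V, A) = (A*V)/2 = A*V/2)
m(w) = -2*w
m(10) + c(4)*n(3, -8) = -2*10 + 14*((1/2)*(-8)*3) = -20 + 14*(-12) = -20 - 168 = -188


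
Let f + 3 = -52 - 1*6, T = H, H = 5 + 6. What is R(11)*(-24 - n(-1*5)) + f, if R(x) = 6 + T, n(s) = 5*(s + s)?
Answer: 381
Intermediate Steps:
H = 11
T = 11
f = -61 (f = -3 + (-52 - 1*6) = -3 + (-52 - 6) = -3 - 58 = -61)
n(s) = 10*s (n(s) = 5*(2*s) = 10*s)
R(x) = 17 (R(x) = 6 + 11 = 17)
R(11)*(-24 - n(-1*5)) + f = 17*(-24 - 10*(-1*5)) - 61 = 17*(-24 - 10*(-5)) - 61 = 17*(-24 - 1*(-50)) - 61 = 17*(-24 + 50) - 61 = 17*26 - 61 = 442 - 61 = 381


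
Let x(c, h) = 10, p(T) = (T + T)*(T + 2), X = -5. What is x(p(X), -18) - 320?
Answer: -310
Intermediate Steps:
p(T) = 2*T*(2 + T) (p(T) = (2*T)*(2 + T) = 2*T*(2 + T))
x(p(X), -18) - 320 = 10 - 320 = -310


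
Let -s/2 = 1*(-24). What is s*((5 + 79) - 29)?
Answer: 2640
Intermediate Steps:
s = 48 (s = -2*(-24) = 48)
s*((5 + 79) - 29) = 48*((5 + 79) - 29) = 48*(84 - 29) = 48*55 = 2640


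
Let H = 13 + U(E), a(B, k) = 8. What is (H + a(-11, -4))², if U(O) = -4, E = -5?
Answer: 289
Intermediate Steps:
H = 9 (H = 13 - 4 = 9)
(H + a(-11, -4))² = (9 + 8)² = 17² = 289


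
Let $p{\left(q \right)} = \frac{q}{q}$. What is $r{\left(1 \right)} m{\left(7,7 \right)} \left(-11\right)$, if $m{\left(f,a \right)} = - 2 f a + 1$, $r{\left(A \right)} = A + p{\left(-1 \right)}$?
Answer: $2134$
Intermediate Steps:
$p{\left(q \right)} = 1$
$r{\left(A \right)} = 1 + A$ ($r{\left(A \right)} = A + 1 = 1 + A$)
$m{\left(f,a \right)} = 1 - 2 a f$ ($m{\left(f,a \right)} = - 2 a f + 1 = 1 - 2 a f$)
$r{\left(1 \right)} m{\left(7,7 \right)} \left(-11\right) = \left(1 + 1\right) \left(1 - 14 \cdot 7\right) \left(-11\right) = 2 \left(1 - 98\right) \left(-11\right) = 2 \left(-97\right) \left(-11\right) = \left(-194\right) \left(-11\right) = 2134$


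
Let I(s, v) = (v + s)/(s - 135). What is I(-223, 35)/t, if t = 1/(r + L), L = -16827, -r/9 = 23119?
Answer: -21140412/179 ≈ -1.1810e+5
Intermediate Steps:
r = -208071 (r = -9*23119 = -208071)
I(s, v) = (s + v)/(-135 + s)
t = -1/224898 (t = 1/(-208071 - 16827) = 1/(-224898) = -1/224898 ≈ -4.4465e-6)
I(-223, 35)/t = ((-223 + 35)/(-135 - 223))/(-1/224898) = (-188/(-358))*(-224898) = -1/358*(-188)*(-224898) = (94/179)*(-224898) = -21140412/179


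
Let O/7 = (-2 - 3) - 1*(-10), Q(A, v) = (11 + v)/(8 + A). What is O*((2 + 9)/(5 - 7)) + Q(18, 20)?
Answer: -2487/13 ≈ -191.31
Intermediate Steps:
Q(A, v) = (11 + v)/(8 + A)
O = 35 (O = 7*((-2 - 3) - 1*(-10)) = 7*(-5 + 10) = 7*5 = 35)
O*((2 + 9)/(5 - 7)) + Q(18, 20) = 35*((2 + 9)/(5 - 7)) + (11 + 20)/(8 + 18) = 35*(11/(-2)) + 31/26 = 35*(11*(-1/2)) + (1/26)*31 = 35*(-11/2) + 31/26 = -385/2 + 31/26 = -2487/13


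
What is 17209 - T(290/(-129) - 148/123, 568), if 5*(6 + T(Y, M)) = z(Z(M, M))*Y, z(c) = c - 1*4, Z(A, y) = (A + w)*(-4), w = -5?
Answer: 138023217/8815 ≈ 15658.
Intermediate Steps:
Z(A, y) = 20 - 4*A (Z(A, y) = (A - 5)*(-4) = (-5 + A)*(-4) = 20 - 4*A)
z(c) = -4 + c (z(c) = c - 4 = -4 + c)
T(Y, M) = -6 + Y*(16 - 4*M)/5 (T(Y, M) = -6 + ((-4 + (20 - 4*M))*Y)/5 = -6 + ((16 - 4*M)*Y)/5 = -6 + (Y*(16 - 4*M))/5 = -6 + Y*(16 - 4*M)/5)
17209 - T(290/(-129) - 148/123, 568) = 17209 - (-6 - 4*(290/(-129) - 148/123)*(-4 + 568)/5) = 17209 - (-6 - ⅘*(290*(-1/129) - 148*1/123)*564) = 17209 - (-6 - ⅘*(-290/129 - 148/123)*564) = 17209 - (-6 - ⅘*(-18254/5289)*564) = 17209 - (-6 + 13727008/8815) = 17209 - 1*13674118/8815 = 17209 - 13674118/8815 = 138023217/8815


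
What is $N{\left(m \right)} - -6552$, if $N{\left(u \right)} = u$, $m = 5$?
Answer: $6557$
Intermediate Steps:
$N{\left(m \right)} - -6552 = 5 - -6552 = 5 + 6552 = 6557$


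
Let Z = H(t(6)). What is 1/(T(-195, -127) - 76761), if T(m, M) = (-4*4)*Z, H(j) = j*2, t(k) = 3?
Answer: -1/76857 ≈ -1.3011e-5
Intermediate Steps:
H(j) = 2*j
Z = 6 (Z = 2*3 = 6)
T(m, M) = -96 (T(m, M) = -4*4*6 = -16*6 = -96)
1/(T(-195, -127) - 76761) = 1/(-96 - 76761) = 1/(-76857) = -1/76857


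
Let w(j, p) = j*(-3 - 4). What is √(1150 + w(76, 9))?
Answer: √618 ≈ 24.860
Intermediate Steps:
w(j, p) = -7*j (w(j, p) = j*(-7) = -7*j)
√(1150 + w(76, 9)) = √(1150 - 7*76) = √(1150 - 532) = √618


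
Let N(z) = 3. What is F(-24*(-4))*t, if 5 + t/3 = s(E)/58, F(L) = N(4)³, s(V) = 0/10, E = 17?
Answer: -405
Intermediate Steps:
s(V) = 0 (s(V) = 0*(⅒) = 0)
F(L) = 27 (F(L) = 3³ = 27)
t = -15 (t = -15 + 3*(0/58) = -15 + 3*(0*(1/58)) = -15 + 3*0 = -15 + 0 = -15)
F(-24*(-4))*t = 27*(-15) = -405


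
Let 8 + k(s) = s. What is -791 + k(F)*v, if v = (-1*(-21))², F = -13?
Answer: -10052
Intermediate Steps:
k(s) = -8 + s
v = 441 (v = 21² = 441)
-791 + k(F)*v = -791 + (-8 - 13)*441 = -791 - 21*441 = -791 - 9261 = -10052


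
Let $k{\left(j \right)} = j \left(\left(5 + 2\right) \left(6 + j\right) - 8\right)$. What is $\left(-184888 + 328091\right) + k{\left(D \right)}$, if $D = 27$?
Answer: $149224$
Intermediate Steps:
$k{\left(j \right)} = j \left(34 + 7 j\right)$ ($k{\left(j \right)} = j \left(7 \left(6 + j\right) - 8\right) = j \left(\left(42 + 7 j\right) - 8\right) = j \left(34 + 7 j\right)$)
$\left(-184888 + 328091\right) + k{\left(D \right)} = \left(-184888 + 328091\right) + 27 \left(34 + 7 \cdot 27\right) = 143203 + 27 \left(34 + 189\right) = 143203 + 27 \cdot 223 = 143203 + 6021 = 149224$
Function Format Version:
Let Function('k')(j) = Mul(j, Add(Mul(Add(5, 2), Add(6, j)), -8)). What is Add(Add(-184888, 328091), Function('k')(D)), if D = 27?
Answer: 149224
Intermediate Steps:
Function('k')(j) = Mul(j, Add(34, Mul(7, j))) (Function('k')(j) = Mul(j, Add(Mul(7, Add(6, j)), -8)) = Mul(j, Add(Add(42, Mul(7, j)), -8)) = Mul(j, Add(34, Mul(7, j))))
Add(Add(-184888, 328091), Function('k')(D)) = Add(Add(-184888, 328091), Mul(27, Add(34, Mul(7, 27)))) = Add(143203, Mul(27, Add(34, 189))) = Add(143203, Mul(27, 223)) = Add(143203, 6021) = 149224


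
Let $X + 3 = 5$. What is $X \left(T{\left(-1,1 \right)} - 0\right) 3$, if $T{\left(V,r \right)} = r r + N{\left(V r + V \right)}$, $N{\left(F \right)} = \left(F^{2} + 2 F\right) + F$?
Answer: $-6$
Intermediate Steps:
$N{\left(F \right)} = F^{2} + 3 F$
$T{\left(V,r \right)} = r^{2} + \left(V + V r\right) \left(3 + V + V r\right)$ ($T{\left(V,r \right)} = r r + \left(V r + V\right) \left(3 + \left(V r + V\right)\right) = r^{2} + \left(V + V r\right) \left(3 + \left(V + V r\right)\right) = r^{2} + \left(V + V r\right) \left(3 + V + V r\right)$)
$X = 2$ ($X = -3 + 5 = 2$)
$X \left(T{\left(-1,1 \right)} - 0\right) 3 = 2 \left(\left(1^{2} - \left(1 + 1\right) \left(3 - \left(1 + 1\right)\right)\right) - 0\right) 3 = 2 \left(\left(1 - 2 \left(3 - 2\right)\right) + 0\right) 3 = 2 \left(\left(1 - 2 \cdot 1\right) + 0\right) 3 = 2 \left(\left(1 - 2\right) + 0\right) 3 = 2 \left(-1 + 0\right) 3 = 2 \left(-1\right) 3 = \left(-2\right) 3 = -6$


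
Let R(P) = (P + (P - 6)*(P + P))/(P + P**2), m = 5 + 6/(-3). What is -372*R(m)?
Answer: 465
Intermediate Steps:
m = 3 (m = 5 + 6*(-1/3) = 5 - 2 = 3)
R(P) = (P + 2*P*(-6 + P))/(P + P**2) (R(P) = (P + (-6 + P)*(2*P))/(P + P**2) = (P + 2*P*(-6 + P))/(P + P**2))
-372*R(m) = -372*(-11 + 2*3)/(1 + 3) = -372*(-11 + 6)/4 = -93*(-5) = -372*(-5/4) = 465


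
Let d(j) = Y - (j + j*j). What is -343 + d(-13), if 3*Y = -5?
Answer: -1502/3 ≈ -500.67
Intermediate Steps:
Y = -5/3 (Y = (⅓)*(-5) = -5/3 ≈ -1.6667)
d(j) = -5/3 - j - j² (d(j) = -5/3 - (j + j*j) = -5/3 - (j + j²) = -5/3 + (-j - j²) = -5/3 - j - j²)
-343 + d(-13) = -343 + (-5/3 - 1*(-13) - 1*(-13)²) = -343 + (-5/3 + 13 - 1*169) = -343 + (-5/3 + 13 - 169) = -343 - 473/3 = -1502/3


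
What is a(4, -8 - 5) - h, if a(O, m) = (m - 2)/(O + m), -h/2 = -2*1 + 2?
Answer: 5/3 ≈ 1.6667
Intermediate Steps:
h = 0 (h = -2*(-2*1 + 2) = -2*(-2 + 2) = -2*0 = 0)
a(O, m) = (-2 + m)/(O + m)
a(4, -8 - 5) - h = (-2 + (-8 - 5))/(4 + (-8 - 5)) - 1*0 = (-2 - 13)/(4 - 13) + 0 = -15/(-9) + 0 = -1/9*(-15) + 0 = 5/3 + 0 = 5/3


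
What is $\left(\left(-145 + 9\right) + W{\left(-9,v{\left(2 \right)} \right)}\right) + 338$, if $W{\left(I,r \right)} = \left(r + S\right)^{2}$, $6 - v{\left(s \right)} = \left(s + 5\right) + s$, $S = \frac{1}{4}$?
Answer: $\frac{3353}{16} \approx 209.56$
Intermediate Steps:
$S = \frac{1}{4} \approx 0.25$
$v{\left(s \right)} = 1 - 2 s$ ($v{\left(s \right)} = 6 - \left(\left(s + 5\right) + s\right) = 6 - \left(\left(5 + s\right) + s\right) = 6 - \left(5 + 2 s\right) = 1 - 2 s$)
$W{\left(I,r \right)} = \left(\frac{1}{4} + r\right)^{2}$ ($W{\left(I,r \right)} = \left(r + \frac{1}{4}\right)^{2} = \left(\frac{1}{4} + r\right)^{2}$)
$\left(\left(-145 + 9\right) + W{\left(-9,v{\left(2 \right)} \right)}\right) + 338 = \left(\left(-145 + 9\right) + \frac{\left(1 + 4 \left(1 - 4\right)\right)^{2}}{16}\right) + 338 = \left(-136 + \frac{\left(1 + 4 \left(1 - 4\right)\right)^{2}}{16}\right) + 338 = \left(-136 + \frac{\left(1 + 4 \left(-3\right)\right)^{2}}{16}\right) + 338 = \left(-136 + \frac{\left(1 - 12\right)^{2}}{16}\right) + 338 = \left(-136 + \frac{\left(-11\right)^{2}}{16}\right) + 338 = \left(-136 + \frac{1}{16} \cdot 121\right) + 338 = \left(-136 + \frac{121}{16}\right) + 338 = - \frac{2055}{16} + 338 = \frac{3353}{16}$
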